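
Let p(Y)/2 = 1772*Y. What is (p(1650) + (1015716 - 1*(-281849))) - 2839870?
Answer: 4305295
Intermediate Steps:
p(Y) = 3544*Y (p(Y) = 2*(1772*Y) = 3544*Y)
(p(1650) + (1015716 - 1*(-281849))) - 2839870 = (3544*1650 + (1015716 - 1*(-281849))) - 2839870 = (5847600 + (1015716 + 281849)) - 2839870 = (5847600 + 1297565) - 2839870 = 7145165 - 2839870 = 4305295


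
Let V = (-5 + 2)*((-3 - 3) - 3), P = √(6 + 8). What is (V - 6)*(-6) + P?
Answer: -126 + √14 ≈ -122.26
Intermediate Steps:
P = √14 ≈ 3.7417
V = 27 (V = -3*(-6 - 3) = -3*(-9) = 27)
(V - 6)*(-6) + P = (27 - 6)*(-6) + √14 = 21*(-6) + √14 = -126 + √14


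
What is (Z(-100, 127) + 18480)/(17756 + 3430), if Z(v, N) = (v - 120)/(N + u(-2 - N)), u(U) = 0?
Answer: 106670/122301 ≈ 0.87219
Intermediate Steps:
Z(v, N) = (-120 + v)/N (Z(v, N) = (v - 120)/(N + 0) = (-120 + v)/N)
(Z(-100, 127) + 18480)/(17756 + 3430) = ((-120 - 100)/127 + 18480)/(17756 + 3430) = ((1/127)*(-220) + 18480)/21186 = (-220/127 + 18480)*(1/21186) = (2346740/127)*(1/21186) = 106670/122301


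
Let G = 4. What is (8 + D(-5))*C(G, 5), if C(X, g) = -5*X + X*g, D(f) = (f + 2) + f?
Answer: 0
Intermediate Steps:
D(f) = 2 + 2*f (D(f) = (2 + f) + f = 2 + 2*f)
(8 + D(-5))*C(G, 5) = (8 + (2 + 2*(-5)))*(4*(-5 + 5)) = (8 + (2 - 10))*(4*0) = (8 - 8)*0 = 0*0 = 0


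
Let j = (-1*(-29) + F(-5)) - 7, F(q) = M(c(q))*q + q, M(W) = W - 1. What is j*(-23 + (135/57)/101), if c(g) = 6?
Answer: 352736/1919 ≈ 183.81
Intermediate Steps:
M(W) = -1 + W
F(q) = 6*q (F(q) = (-1 + 6)*q + q = 5*q + q = 6*q)
j = -8 (j = (-1*(-29) + 6*(-5)) - 7 = (29 - 30) - 7 = -1 - 7 = -8)
j*(-23 + (135/57)/101) = -8*(-23 + (135/57)/101) = -8*(-23 + (135*(1/57))*(1/101)) = -8*(-23 + (45/19)*(1/101)) = -8*(-23 + 45/1919) = -8*(-44092/1919) = 352736/1919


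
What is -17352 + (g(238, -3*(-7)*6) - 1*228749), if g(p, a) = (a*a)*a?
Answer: 1754275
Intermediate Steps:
g(p, a) = a³ (g(p, a) = a²*a = a³)
-17352 + (g(238, -3*(-7)*6) - 1*228749) = -17352 + ((-3*(-7)*6)³ - 1*228749) = -17352 + ((21*6)³ - 228749) = -17352 + (126³ - 228749) = -17352 + (2000376 - 228749) = -17352 + 1771627 = 1754275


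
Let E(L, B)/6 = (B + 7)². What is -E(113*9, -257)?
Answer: -375000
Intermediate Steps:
E(L, B) = 6*(7 + B)² (E(L, B) = 6*(B + 7)² = 6*(7 + B)²)
-E(113*9, -257) = -6*(7 - 257)² = -6*(-250)² = -6*62500 = -1*375000 = -375000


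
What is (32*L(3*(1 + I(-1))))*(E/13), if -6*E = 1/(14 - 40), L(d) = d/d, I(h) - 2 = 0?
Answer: 8/507 ≈ 0.015779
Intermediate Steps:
I(h) = 2 (I(h) = 2 + 0 = 2)
L(d) = 1
E = 1/156 (E = -1/(6*(14 - 40)) = -1/6/(-26) = -1/6*(-1/26) = 1/156 ≈ 0.0064103)
(32*L(3*(1 + I(-1))))*(E/13) = (32*1)*((1/156)/13) = 32*((1/156)*(1/13)) = 32*(1/2028) = 8/507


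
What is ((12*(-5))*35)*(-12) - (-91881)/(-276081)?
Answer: 2319049773/92027 ≈ 25200.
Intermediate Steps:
((12*(-5))*35)*(-12) - (-91881)/(-276081) = -60*35*(-12) - (-91881)*(-1)/276081 = -2100*(-12) - 1*30627/92027 = 25200 - 30627/92027 = 2319049773/92027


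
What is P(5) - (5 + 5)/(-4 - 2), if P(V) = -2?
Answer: -⅓ ≈ -0.33333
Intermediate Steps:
P(5) - (5 + 5)/(-4 - 2) = -2 - (5 + 5)/(-4 - 2) = -2 - 10/(-6) = -2 - 10*(-1)/6 = -2 - 1*(-5/3) = -2 + 5/3 = -⅓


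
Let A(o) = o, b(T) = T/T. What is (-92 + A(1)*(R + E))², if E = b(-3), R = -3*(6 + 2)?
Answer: 13225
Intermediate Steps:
b(T) = 1
R = -24 (R = -3*8 = -24)
E = 1
(-92 + A(1)*(R + E))² = (-92 + 1*(-24 + 1))² = (-92 + 1*(-23))² = (-92 - 23)² = (-115)² = 13225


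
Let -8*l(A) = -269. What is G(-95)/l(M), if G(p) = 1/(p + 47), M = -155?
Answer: -1/1614 ≈ -0.00061958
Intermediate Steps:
l(A) = 269/8 (l(A) = -⅛*(-269) = 269/8)
G(p) = 1/(47 + p)
G(-95)/l(M) = 1/((47 - 95)*(269/8)) = (8/269)/(-48) = -1/48*8/269 = -1/1614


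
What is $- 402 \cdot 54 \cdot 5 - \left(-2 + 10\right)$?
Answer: $-108548$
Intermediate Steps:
$- 402 \cdot 54 \cdot 5 - \left(-2 + 10\right) = \left(-402\right) 270 - 8 = -108540 - 8 = -108548$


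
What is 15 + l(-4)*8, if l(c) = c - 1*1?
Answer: -25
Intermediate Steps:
l(c) = -1 + c (l(c) = c - 1 = -1 + c)
15 + l(-4)*8 = 15 + (-1 - 4)*8 = 15 - 5*8 = 15 - 40 = -25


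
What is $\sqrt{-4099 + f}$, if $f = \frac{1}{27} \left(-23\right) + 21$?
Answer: $\frac{i \sqrt{330387}}{9} \approx 63.866 i$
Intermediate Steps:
$f = \frac{544}{27}$ ($f = \frac{1}{27} \left(-23\right) + 21 = - \frac{23}{27} + 21 = \frac{544}{27} \approx 20.148$)
$\sqrt{-4099 + f} = \sqrt{-4099 + \frac{544}{27}} = \sqrt{- \frac{110129}{27}} = \frac{i \sqrt{330387}}{9}$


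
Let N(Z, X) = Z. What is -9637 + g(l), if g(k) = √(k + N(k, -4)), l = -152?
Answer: -9637 + 4*I*√19 ≈ -9637.0 + 17.436*I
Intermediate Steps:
g(k) = √2*√k (g(k) = √(k + k) = √(2*k) = √2*√k)
-9637 + g(l) = -9637 + √2*√(-152) = -9637 + √2*(2*I*√38) = -9637 + 4*I*√19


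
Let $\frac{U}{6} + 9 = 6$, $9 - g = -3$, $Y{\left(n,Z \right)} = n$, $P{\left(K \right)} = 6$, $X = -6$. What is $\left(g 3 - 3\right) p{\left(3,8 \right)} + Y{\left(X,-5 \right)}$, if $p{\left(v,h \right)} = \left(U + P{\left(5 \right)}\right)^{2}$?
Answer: $4746$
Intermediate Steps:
$g = 12$ ($g = 9 - -3 = 9 + 3 = 12$)
$U = -18$ ($U = -54 + 6 \cdot 6 = -54 + 36 = -18$)
$p{\left(v,h \right)} = 144$ ($p{\left(v,h \right)} = \left(-18 + 6\right)^{2} = \left(-12\right)^{2} = 144$)
$\left(g 3 - 3\right) p{\left(3,8 \right)} + Y{\left(X,-5 \right)} = \left(12 \cdot 3 - 3\right) 144 - 6 = \left(36 - 3\right) 144 - 6 = 33 \cdot 144 - 6 = 4752 - 6 = 4746$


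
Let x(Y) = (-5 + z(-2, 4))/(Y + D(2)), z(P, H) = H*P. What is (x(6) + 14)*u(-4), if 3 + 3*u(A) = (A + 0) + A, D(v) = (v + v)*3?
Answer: -2629/54 ≈ -48.685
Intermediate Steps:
D(v) = 6*v (D(v) = (2*v)*3 = 6*v)
x(Y) = -13/(12 + Y) (x(Y) = (-5 + 4*(-2))/(Y + 6*2) = (-5 - 8)/(Y + 12) = -13/(12 + Y))
u(A) = -1 + 2*A/3 (u(A) = -1 + ((A + 0) + A)/3 = -1 + (A + A)/3 = -1 + (2*A)/3 = -1 + 2*A/3)
(x(6) + 14)*u(-4) = (-13/(12 + 6) + 14)*(-1 + (2/3)*(-4)) = (-13/18 + 14)*(-1 - 8/3) = (-13*1/18 + 14)*(-11/3) = (-13/18 + 14)*(-11/3) = (239/18)*(-11/3) = -2629/54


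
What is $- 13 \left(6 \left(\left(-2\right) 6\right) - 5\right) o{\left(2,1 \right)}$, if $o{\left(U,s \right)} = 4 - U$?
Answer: $2002$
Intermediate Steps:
$- 13 \left(6 \left(\left(-2\right) 6\right) - 5\right) o{\left(2,1 \right)} = - 13 \left(6 \left(\left(-2\right) 6\right) - 5\right) \left(4 - 2\right) = - 13 \left(6 \left(-12\right) - 5\right) \left(4 - 2\right) = - 13 \left(-72 - 5\right) 2 = \left(-13\right) \left(-77\right) 2 = 1001 \cdot 2 = 2002$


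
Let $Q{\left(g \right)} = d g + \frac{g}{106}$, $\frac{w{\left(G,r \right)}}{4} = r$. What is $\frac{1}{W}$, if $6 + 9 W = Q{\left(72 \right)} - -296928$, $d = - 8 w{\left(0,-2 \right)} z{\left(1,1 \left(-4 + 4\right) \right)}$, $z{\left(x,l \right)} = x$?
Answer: $\frac{159}{5327042} \approx 2.9848 \cdot 10^{-5}$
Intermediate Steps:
$w{\left(G,r \right)} = 4 r$
$d = 64$ ($d = - 8 \cdot 4 \left(-2\right) 1 = \left(-8\right) \left(-8\right) 1 = 64 \cdot 1 = 64$)
$Q{\left(g \right)} = \frac{6785 g}{106}$ ($Q{\left(g \right)} = 64 g + \frac{g}{106} = \frac{6785 g}{106}$)
$W = \frac{5327042}{159}$ ($W = - \frac{2}{3} + \frac{\frac{6785}{106} \cdot 72 - -296928}{9} = - \frac{2}{3} + \frac{\frac{244260}{53} + 296928}{9} = - \frac{2}{3} + \frac{1}{9} \cdot \frac{15981444}{53} = - \frac{2}{3} + \frac{1775716}{53} = \frac{5327042}{159} \approx 33503.0$)
$\frac{1}{W} = \frac{1}{\frac{5327042}{159}} = \frac{159}{5327042}$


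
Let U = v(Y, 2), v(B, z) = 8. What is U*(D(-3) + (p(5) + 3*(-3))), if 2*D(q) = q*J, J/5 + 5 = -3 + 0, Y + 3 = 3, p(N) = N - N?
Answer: 408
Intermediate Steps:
p(N) = 0
Y = 0 (Y = -3 + 3 = 0)
J = -40 (J = -25 + 5*(-3 + 0) = -25 + 5*(-3) = -25 - 15 = -40)
D(q) = -20*q (D(q) = (q*(-40))/2 = (-40*q)/2 = -20*q)
U = 8
U*(D(-3) + (p(5) + 3*(-3))) = 8*(-20*(-3) + (0 + 3*(-3))) = 8*(60 + (0 - 9)) = 8*(60 - 9) = 8*51 = 408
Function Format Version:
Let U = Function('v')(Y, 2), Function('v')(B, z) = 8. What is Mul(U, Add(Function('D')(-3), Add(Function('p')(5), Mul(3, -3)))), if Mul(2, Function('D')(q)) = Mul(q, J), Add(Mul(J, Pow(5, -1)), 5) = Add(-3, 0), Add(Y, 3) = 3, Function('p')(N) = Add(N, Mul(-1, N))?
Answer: 408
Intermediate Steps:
Function('p')(N) = 0
Y = 0 (Y = Add(-3, 3) = 0)
J = -40 (J = Add(-25, Mul(5, Add(-3, 0))) = Add(-25, Mul(5, -3)) = Add(-25, -15) = -40)
Function('D')(q) = Mul(-20, q) (Function('D')(q) = Mul(Rational(1, 2), Mul(q, -40)) = Mul(Rational(1, 2), Mul(-40, q)) = Mul(-20, q))
U = 8
Mul(U, Add(Function('D')(-3), Add(Function('p')(5), Mul(3, -3)))) = Mul(8, Add(Mul(-20, -3), Add(0, Mul(3, -3)))) = Mul(8, Add(60, Add(0, -9))) = Mul(8, Add(60, -9)) = Mul(8, 51) = 408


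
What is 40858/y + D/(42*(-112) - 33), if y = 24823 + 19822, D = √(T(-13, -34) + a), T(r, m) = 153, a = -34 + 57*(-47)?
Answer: 40858/44645 - 16*I*√10/4737 ≈ 0.91518 - 0.010681*I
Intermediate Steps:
a = -2713 (a = -34 - 2679 = -2713)
D = 16*I*√10 (D = √(153 - 2713) = √(-2560) = 16*I*√10 ≈ 50.596*I)
y = 44645
40858/y + D/(42*(-112) - 33) = 40858/44645 + (16*I*√10)/(42*(-112) - 33) = 40858*(1/44645) + (16*I*√10)/(-4704 - 33) = 40858/44645 + (16*I*√10)/(-4737) = 40858/44645 + (16*I*√10)*(-1/4737) = 40858/44645 - 16*I*√10/4737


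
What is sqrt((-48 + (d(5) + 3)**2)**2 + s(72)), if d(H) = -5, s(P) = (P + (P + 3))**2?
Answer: sqrt(23545) ≈ 153.44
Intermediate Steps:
s(P) = (3 + 2*P)**2 (s(P) = (P + (3 + P))**2 = (3 + 2*P)**2)
sqrt((-48 + (d(5) + 3)**2)**2 + s(72)) = sqrt((-48 + (-5 + 3)**2)**2 + (3 + 2*72)**2) = sqrt((-48 + (-2)**2)**2 + (3 + 144)**2) = sqrt((-48 + 4)**2 + 147**2) = sqrt((-44)**2 + 21609) = sqrt(1936 + 21609) = sqrt(23545)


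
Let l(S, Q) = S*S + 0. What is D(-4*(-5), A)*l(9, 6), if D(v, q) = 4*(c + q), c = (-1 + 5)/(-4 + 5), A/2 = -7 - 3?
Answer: -5184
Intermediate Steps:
A = -20 (A = 2*(-7 - 3) = 2*(-10) = -20)
c = 4 (c = 4/1 = 4*1 = 4)
l(S, Q) = S² (l(S, Q) = S² + 0 = S²)
D(v, q) = 16 + 4*q (D(v, q) = 4*(4 + q) = 16 + 4*q)
D(-4*(-5), A)*l(9, 6) = (16 + 4*(-20))*9² = (16 - 80)*81 = -64*81 = -5184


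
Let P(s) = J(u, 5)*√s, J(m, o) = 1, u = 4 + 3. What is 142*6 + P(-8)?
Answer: 852 + 2*I*√2 ≈ 852.0 + 2.8284*I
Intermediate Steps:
u = 7
P(s) = √s (P(s) = 1*√s = √s)
142*6 + P(-8) = 142*6 + √(-8) = 852 + 2*I*√2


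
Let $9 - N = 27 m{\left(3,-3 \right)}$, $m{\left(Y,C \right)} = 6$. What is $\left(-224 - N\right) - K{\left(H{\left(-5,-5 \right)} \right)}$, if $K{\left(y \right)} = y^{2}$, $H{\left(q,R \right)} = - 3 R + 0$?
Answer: $-296$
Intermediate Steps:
$H{\left(q,R \right)} = - 3 R$
$N = -153$ ($N = 9 - 27 \cdot 6 = 9 - 162 = -153$)
$\left(-224 - N\right) - K{\left(H{\left(-5,-5 \right)} \right)} = \left(-224 - -153\right) - \left(\left(-3\right) \left(-5\right)\right)^{2} = \left(-224 + 153\right) - 15^{2} = -71 - 225 = -296$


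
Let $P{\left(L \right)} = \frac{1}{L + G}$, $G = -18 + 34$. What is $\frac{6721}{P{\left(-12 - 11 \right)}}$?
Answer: $-47047$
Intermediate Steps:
$G = 16$
$P{\left(L \right)} = \frac{1}{16 + L}$ ($P{\left(L \right)} = \frac{1}{L + 16} = \frac{1}{16 + L}$)
$\frac{6721}{P{\left(-12 - 11 \right)}} = \frac{6721}{\frac{1}{16 - 23}} = \frac{6721}{\frac{1}{-7}} = \frac{6721}{- \frac{1}{7}} = 6721 \left(-7\right) = -47047$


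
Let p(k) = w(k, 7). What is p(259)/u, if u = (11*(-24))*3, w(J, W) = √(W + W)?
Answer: -√14/792 ≈ -0.0047243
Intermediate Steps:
w(J, W) = √2*√W (w(J, W) = √(2*W) = √2*√W)
p(k) = √14 (p(k) = √2*√7 = √14)
u = -792 (u = -264*3 = -792)
p(259)/u = √14/(-792) = √14*(-1/792) = -√14/792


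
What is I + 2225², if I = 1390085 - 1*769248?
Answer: 5571462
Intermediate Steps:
I = 620837 (I = 1390085 - 769248 = 620837)
I + 2225² = 620837 + 2225² = 620837 + 4950625 = 5571462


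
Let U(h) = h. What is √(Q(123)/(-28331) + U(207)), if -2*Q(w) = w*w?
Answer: 309*√4146/1382 ≈ 14.397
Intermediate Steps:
Q(w) = -w²/2 (Q(w) = -w*w/2 = -w²/2)
√(Q(123)/(-28331) + U(207)) = √(-½*123²/(-28331) + 207) = √(-½*15129*(-1/28331) + 207) = √(-15129/2*(-1/28331) + 207) = √(369/1382 + 207) = √(286443/1382) = 309*√4146/1382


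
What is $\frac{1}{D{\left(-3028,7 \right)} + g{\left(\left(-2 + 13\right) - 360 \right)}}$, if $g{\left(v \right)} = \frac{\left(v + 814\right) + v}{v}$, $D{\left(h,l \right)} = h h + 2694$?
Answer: $\frac{349}{3200845706} \approx 1.0903 \cdot 10^{-7}$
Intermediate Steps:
$D{\left(h,l \right)} = 2694 + h^{2}$ ($D{\left(h,l \right)} = h^{2} + 2694 = 2694 + h^{2}$)
$g{\left(v \right)} = \frac{814 + 2 v}{v}$ ($g{\left(v \right)} = \frac{\left(814 + v\right) + v}{v} = \frac{814 + 2 v}{v}$)
$\frac{1}{D{\left(-3028,7 \right)} + g{\left(\left(-2 + 13\right) - 360 \right)}} = \frac{1}{\left(2694 + \left(-3028\right)^{2}\right) + \left(2 + \frac{814}{\left(-2 + 13\right) - 360}\right)} = \frac{1}{\left(2694 + 9168784\right) + \left(2 + \frac{814}{11 - 360}\right)} = \frac{1}{9171478 + \left(2 + \frac{814}{-349}\right)} = \frac{1}{9171478 + \left(2 + 814 \left(- \frac{1}{349}\right)\right)} = \frac{1}{9171478 + \left(2 - \frac{814}{349}\right)} = \frac{1}{9171478 - \frac{116}{349}} = \frac{1}{\frac{3200845706}{349}} = \frac{349}{3200845706}$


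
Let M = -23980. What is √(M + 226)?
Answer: I*√23754 ≈ 154.12*I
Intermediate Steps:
√(M + 226) = √(-23980 + 226) = √(-23754) = I*√23754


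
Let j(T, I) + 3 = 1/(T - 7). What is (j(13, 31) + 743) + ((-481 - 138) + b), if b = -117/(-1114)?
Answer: 202645/1671 ≈ 121.27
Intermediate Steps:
b = 117/1114 (b = -117*(-1/1114) = 117/1114 ≈ 0.10503)
j(T, I) = -3 + 1/(-7 + T) (j(T, I) = -3 + 1/(T - 7) = -3 + 1/(-7 + T))
(j(13, 31) + 743) + ((-481 - 138) + b) = ((22 - 3*13)/(-7 + 13) + 743) + ((-481 - 138) + 117/1114) = ((22 - 39)/6 + 743) + (-619 + 117/1114) = ((⅙)*(-17) + 743) - 689449/1114 = (-17/6 + 743) - 689449/1114 = 4441/6 - 689449/1114 = 202645/1671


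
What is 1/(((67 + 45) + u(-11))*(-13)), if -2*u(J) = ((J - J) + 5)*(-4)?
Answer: -1/1586 ≈ -0.00063052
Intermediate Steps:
u(J) = 10 (u(J) = -((J - J) + 5)*(-4)/2 = -(0 + 5)*(-4)/2 = -5*(-4)/2 = -½*(-20) = 10)
1/(((67 + 45) + u(-11))*(-13)) = 1/(((67 + 45) + 10)*(-13)) = 1/((112 + 10)*(-13)) = 1/(122*(-13)) = 1/(-1586) = -1/1586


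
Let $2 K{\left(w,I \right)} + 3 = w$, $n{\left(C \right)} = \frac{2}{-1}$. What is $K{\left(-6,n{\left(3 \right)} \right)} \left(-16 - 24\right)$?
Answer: $180$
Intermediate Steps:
$n{\left(C \right)} = -2$ ($n{\left(C \right)} = 2 \left(-1\right) = -2$)
$K{\left(w,I \right)} = - \frac{3}{2} + \frac{w}{2}$
$K{\left(-6,n{\left(3 \right)} \right)} \left(-16 - 24\right) = \left(- \frac{3}{2} + \frac{1}{2} \left(-6\right)\right) \left(-16 - 24\right) = \left(- \frac{3}{2} - 3\right) \left(-40\right) = \left(- \frac{9}{2}\right) \left(-40\right) = 180$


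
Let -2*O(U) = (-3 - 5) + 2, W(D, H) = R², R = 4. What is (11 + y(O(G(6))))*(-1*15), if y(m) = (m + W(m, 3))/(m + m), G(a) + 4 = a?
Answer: -425/2 ≈ -212.50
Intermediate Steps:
G(a) = -4 + a
W(D, H) = 16 (W(D, H) = 4² = 16)
O(U) = 3 (O(U) = -((-3 - 5) + 2)/2 = -(-8 + 2)/2 = -½*(-6) = 3)
y(m) = (16 + m)/(2*m) (y(m) = (m + 16)/(m + m) = (16 + m)/((2*m)) = (16 + m)*(1/(2*m)) = (16 + m)/(2*m))
(11 + y(O(G(6))))*(-1*15) = (11 + (½)*(16 + 3)/3)*(-1*15) = (11 + (½)*(⅓)*19)*(-15) = (11 + 19/6)*(-15) = (85/6)*(-15) = -425/2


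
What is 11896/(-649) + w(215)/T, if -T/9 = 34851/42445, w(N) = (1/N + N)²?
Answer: -11807135658639116/1881955568295 ≈ -6273.9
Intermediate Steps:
w(N) = (N + 1/N)²
T = -313659/42445 ≈ -7.3898
11896/(-649) + w(215)/T = 11896/(-649) + ((1 + 215²)²/215²)/(-313659/42445) = 11896*(-1/649) + ((1 + 46225)²/46225)*(-42445/313659) = -11896/649 + ((1/46225)*46226²)*(-42445/313659) = -11896/649 + ((1/46225)*2136843076)*(-42445/313659) = -11896/649 + (2136843076/46225)*(-42445/313659) = -11896/649 - 18139660872164/2899777455 = -11807135658639116/1881955568295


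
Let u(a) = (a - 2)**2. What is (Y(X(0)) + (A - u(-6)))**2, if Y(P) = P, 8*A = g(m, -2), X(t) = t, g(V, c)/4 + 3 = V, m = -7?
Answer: 4761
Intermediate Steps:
g(V, c) = -12 + 4*V
A = -5 (A = (-12 + 4*(-7))/8 = (-12 - 28)/8 = (1/8)*(-40) = -5)
u(a) = (-2 + a)**2
(Y(X(0)) + (A - u(-6)))**2 = (0 + (-5 - (-2 - 6)**2))**2 = (0 + (-5 - 1*(-8)**2))**2 = (0 + (-5 - 1*64))**2 = (0 + (-5 - 64))**2 = (0 - 69)**2 = (-69)**2 = 4761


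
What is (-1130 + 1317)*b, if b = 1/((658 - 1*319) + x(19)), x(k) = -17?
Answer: 187/322 ≈ 0.58075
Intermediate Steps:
b = 1/322 (b = 1/((658 - 1*319) - 17) = 1/((658 - 319) - 17) = 1/(339 - 17) = 1/322 ≈ 0.0031056)
(-1130 + 1317)*b = (-1130 + 1317)*(1/322) = 187*(1/322) = 187/322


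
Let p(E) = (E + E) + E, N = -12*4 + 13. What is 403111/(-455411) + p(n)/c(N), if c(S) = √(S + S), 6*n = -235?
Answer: -403111/455411 + 47*I*√70/28 ≈ -0.88516 + 14.044*I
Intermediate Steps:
N = -35 (N = -48 + 13 = -35)
n = -235/6 (n = (⅙)*(-235) = -235/6 ≈ -39.167)
c(S) = √2*√S (c(S) = √(2*S) = √2*√S)
p(E) = 3*E (p(E) = 2*E + E = 3*E)
403111/(-455411) + p(n)/c(N) = 403111/(-455411) + (3*(-235/6))/((√2*√(-35))) = 403111*(-1/455411) - 235*(-I*√70/70)/2 = -403111/455411 - 235*(-I*√70/70)/2 = -403111/455411 - (-47)*I*√70/28 = -403111/455411 + 47*I*√70/28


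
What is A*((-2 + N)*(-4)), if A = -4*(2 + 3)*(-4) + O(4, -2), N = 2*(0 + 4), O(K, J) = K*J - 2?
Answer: -1680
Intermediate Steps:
O(K, J) = -2 + J*K (O(K, J) = J*K - 2 = -2 + J*K)
N = 8 (N = 2*4 = 8)
A = 70 (A = -4*(2 + 3)*(-4) + (-2 - 2*4) = -4*5*(-4) + (-2 - 8) = -20*(-4) - 10 = 80 - 10 = 70)
A*((-2 + N)*(-4)) = 70*((-2 + 8)*(-4)) = 70*(6*(-4)) = 70*(-24) = -1680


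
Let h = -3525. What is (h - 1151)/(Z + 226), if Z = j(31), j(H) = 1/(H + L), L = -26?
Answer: -23380/1131 ≈ -20.672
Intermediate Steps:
j(H) = 1/(-26 + H) (j(H) = 1/(H - 26) = 1/(-26 + H))
Z = 1/5 (Z = 1/(-26 + 31) = 1/5 ≈ 0.20000)
(h - 1151)/(Z + 226) = (-3525 - 1151)/(1/5 + 226) = -4676/1131/5 = -4676*5/1131 = -23380/1131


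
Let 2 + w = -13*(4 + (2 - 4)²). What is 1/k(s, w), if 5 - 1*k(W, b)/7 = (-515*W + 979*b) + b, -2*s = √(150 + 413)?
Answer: 83108/60226671715 + 206*√563/60226671715 ≈ 1.4611e-6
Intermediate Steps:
s = -√563/2 (s = -√(150 + 413)/2 = -√563/2 ≈ -11.864)
w = -106 (w = -2 - 13*(4 + (2 - 4)²) = -2 - 13*(4 + (-2)²) = -2 - 13*(4 + 4) = -2 - 13*8 = -2 - 104 = -106)
k(W, b) = 35 - 6860*b + 3605*W (k(W, b) = 35 - 7*((-515*W + 979*b) + b) = 35 - 7*(-515*W + 980*b) = 35 + (-6860*b + 3605*W) = 35 - 6860*b + 3605*W)
1/k(s, w) = 1/(35 - 6860*(-106) + 3605*(-√563/2)) = 1/(35 + 727160 - 3605*√563/2) = 1/(727195 - 3605*√563/2)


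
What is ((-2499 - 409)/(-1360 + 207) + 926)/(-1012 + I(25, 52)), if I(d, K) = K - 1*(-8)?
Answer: -535293/548828 ≈ -0.97534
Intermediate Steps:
I(d, K) = 8 + K (I(d, K) = K + 8 = 8 + K)
((-2499 - 409)/(-1360 + 207) + 926)/(-1012 + I(25, 52)) = ((-2499 - 409)/(-1360 + 207) + 926)/(-1012 + (8 + 52)) = (-2908/(-1153) + 926)/(-1012 + 60) = (-2908*(-1/1153) + 926)/(-952) = (2908/1153 + 926)*(-1/952) = (1070586/1153)*(-1/952) = -535293/548828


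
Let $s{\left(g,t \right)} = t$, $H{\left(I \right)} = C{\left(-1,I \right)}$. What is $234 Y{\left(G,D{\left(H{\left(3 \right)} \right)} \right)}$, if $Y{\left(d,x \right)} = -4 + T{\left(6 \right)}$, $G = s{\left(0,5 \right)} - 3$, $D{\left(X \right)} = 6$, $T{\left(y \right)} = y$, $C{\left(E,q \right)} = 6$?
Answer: $468$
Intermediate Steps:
$H{\left(I \right)} = 6$
$G = 2$ ($G = 5 - 3 = 2$)
$Y{\left(d,x \right)} = 2$ ($Y{\left(d,x \right)} = -4 + 6 = 2$)
$234 Y{\left(G,D{\left(H{\left(3 \right)} \right)} \right)} = 234 \cdot 2 = 468$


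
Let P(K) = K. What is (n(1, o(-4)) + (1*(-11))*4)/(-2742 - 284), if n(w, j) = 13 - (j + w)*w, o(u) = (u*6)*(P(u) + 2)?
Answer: 40/1513 ≈ 0.026438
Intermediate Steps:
o(u) = 6*u*(2 + u) (o(u) = (u*6)*(u + 2) = (6*u)*(2 + u) = 6*u*(2 + u))
n(w, j) = 13 - w*(j + w)
(n(1, o(-4)) + (1*(-11))*4)/(-2742 - 284) = ((13 - 1*1**2 - 1*6*(-4)*(2 - 4)*1) + (1*(-11))*4)/(-2742 - 284) = ((13 - 1*1 - 1*6*(-4)*(-2)*1) - 11*4)/(-3026) = ((13 - 1 - 1*48*1) - 44)*(-1/3026) = ((13 - 1 - 48) - 44)*(-1/3026) = (-36 - 44)*(-1/3026) = -80*(-1/3026) = 40/1513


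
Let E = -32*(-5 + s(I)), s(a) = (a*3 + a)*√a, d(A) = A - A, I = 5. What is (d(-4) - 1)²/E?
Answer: -1/12640 - √5/3160 ≈ -0.00078673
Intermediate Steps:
d(A) = 0
s(a) = 4*a^(3/2) (s(a) = (3*a + a)*√a = (4*a)*√a = 4*a^(3/2))
E = 160 - 640*√5 (E = -32*(-5 + 4*5^(3/2)) = -32*(-5 + 4*(5*√5)) = -32*(-5 + 20*√5) = 160 - 640*√5 ≈ -1271.1)
(d(-4) - 1)²/E = (0 - 1)²/(160 - 640*√5) = (-1)²/(160 - 640*√5) = 1/(160 - 640*√5)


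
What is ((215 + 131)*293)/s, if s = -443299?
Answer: -101378/443299 ≈ -0.22869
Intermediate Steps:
((215 + 131)*293)/s = ((215 + 131)*293)/(-443299) = (346*293)*(-1/443299) = 101378*(-1/443299) = -101378/443299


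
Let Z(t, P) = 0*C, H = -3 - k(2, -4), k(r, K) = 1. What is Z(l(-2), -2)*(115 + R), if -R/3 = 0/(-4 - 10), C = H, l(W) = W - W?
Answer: 0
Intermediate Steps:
l(W) = 0
H = -4 (H = -3 - 1*1 = -3 - 1 = -4)
C = -4
Z(t, P) = 0 (Z(t, P) = 0*(-4) = 0)
R = 0 (R = -3*0/(-4 - 10) = -3*0/(-14) = -(-3)*0/14 = -3*0 = 0)
Z(l(-2), -2)*(115 + R) = 0*(115 + 0) = 0*115 = 0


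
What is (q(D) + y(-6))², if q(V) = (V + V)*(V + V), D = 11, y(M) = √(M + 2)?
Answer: 234252 + 1936*I ≈ 2.3425e+5 + 1936.0*I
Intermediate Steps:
y(M) = √(2 + M)
q(V) = 4*V² (q(V) = (2*V)*(2*V) = 4*V²)
(q(D) + y(-6))² = (4*11² + √(2 - 6))² = (4*121 + √(-4))² = (484 + 2*I)²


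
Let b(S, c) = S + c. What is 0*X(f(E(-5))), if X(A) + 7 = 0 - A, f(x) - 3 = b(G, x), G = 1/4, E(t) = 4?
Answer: 0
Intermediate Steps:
G = ¼ ≈ 0.25000
f(x) = 13/4 + x (f(x) = 3 + (¼ + x) = 13/4 + x)
X(A) = -7 - A (X(A) = -7 + (0 - A) = -7 - A)
0*X(f(E(-5))) = 0*(-7 - (13/4 + 4)) = 0*(-7 - 1*29/4) = 0*(-7 - 29/4) = 0*(-57/4) = 0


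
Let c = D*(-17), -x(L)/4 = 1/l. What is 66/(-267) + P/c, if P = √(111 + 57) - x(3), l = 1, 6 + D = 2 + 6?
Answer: -552/1513 - √42/17 ≈ -0.74606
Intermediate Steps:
D = 2 (D = -6 + (2 + 6) = -6 + 8 = 2)
x(L) = -4 (x(L) = -4/1 = -4*1 = -4)
c = -34 (c = 2*(-17) = -34)
P = 4 + 2*√42 (P = √(111 + 57) - 1*(-4) = √168 + 4 = 2*√42 + 4 = 4 + 2*√42 ≈ 16.961)
66/(-267) + P/c = 66/(-267) + (4 + 2*√42)/(-34) = 66*(-1/267) + (4 + 2*√42)*(-1/34) = -22/89 + (-2/17 - √42/17) = -552/1513 - √42/17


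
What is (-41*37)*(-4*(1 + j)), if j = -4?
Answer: -18204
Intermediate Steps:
(-41*37)*(-4*(1 + j)) = (-41*37)*(-4*(1 - 4)) = -(-6068)*(-3) = -1517*12 = -18204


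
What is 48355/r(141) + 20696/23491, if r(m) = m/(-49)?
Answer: -4281272293/254787 ≈ -16803.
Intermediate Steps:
r(m) = -m/49 (r(m) = m*(-1/49) = -m/49)
48355/r(141) + 20696/23491 = 48355/((-1/49*141)) + 20696/23491 = 48355/(-141/49) + 20696*(1/23491) = 48355*(-49/141) + 1592/1807 = -2369395/141 + 1592/1807 = -4281272293/254787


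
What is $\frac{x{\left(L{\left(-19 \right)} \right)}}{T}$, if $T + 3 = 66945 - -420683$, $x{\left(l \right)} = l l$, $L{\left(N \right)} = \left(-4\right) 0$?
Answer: $0$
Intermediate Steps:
$L{\left(N \right)} = 0$
$x{\left(l \right)} = l^{2}$
$T = 487625$ ($T = -3 + \left(66945 - -420683\right) = -3 + \left(66945 + 420683\right) = -3 + 487628 = 487625$)
$\frac{x{\left(L{\left(-19 \right)} \right)}}{T} = \frac{0^{2}}{487625} = 0 \cdot \frac{1}{487625} = 0$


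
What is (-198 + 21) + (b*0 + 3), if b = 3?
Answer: -174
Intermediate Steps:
(-198 + 21) + (b*0 + 3) = (-198 + 21) + (3*0 + 3) = -177 + (0 + 3) = -177 + 3 = -174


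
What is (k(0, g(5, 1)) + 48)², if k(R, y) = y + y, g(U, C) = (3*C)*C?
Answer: 2916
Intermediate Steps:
g(U, C) = 3*C²
k(R, y) = 2*y
(k(0, g(5, 1)) + 48)² = (2*(3*1²) + 48)² = (2*(3*1) + 48)² = (2*3 + 48)² = (6 + 48)² = 54² = 2916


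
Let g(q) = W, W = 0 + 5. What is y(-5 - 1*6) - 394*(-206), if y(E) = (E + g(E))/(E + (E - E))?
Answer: 892810/11 ≈ 81165.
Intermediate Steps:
W = 5
g(q) = 5
y(E) = (5 + E)/E (y(E) = (E + 5)/(E + (E - E)) = (5 + E)/(E + 0) = (5 + E)/E)
y(-5 - 1*6) - 394*(-206) = (5 + (-5 - 1*6))/(-5 - 1*6) - 394*(-206) = (5 + (-5 - 6))/(-5 - 6) + 81164 = (5 - 11)/(-11) + 81164 = -1/11*(-6) + 81164 = 6/11 + 81164 = 892810/11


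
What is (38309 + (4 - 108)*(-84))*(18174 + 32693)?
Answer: 2393038015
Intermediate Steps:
(38309 + (4 - 108)*(-84))*(18174 + 32693) = (38309 - 104*(-84))*50867 = (38309 + 8736)*50867 = 47045*50867 = 2393038015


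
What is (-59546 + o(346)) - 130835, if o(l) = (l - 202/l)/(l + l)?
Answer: -22791592039/119716 ≈ -1.9038e+5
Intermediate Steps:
o(l) = (l - 202/l)/(2*l) (o(l) = (l - 202/l)/((2*l)) = (l - 202/l)*(1/(2*l)) = (l - 202/l)/(2*l))
(-59546 + o(346)) - 130835 = (-59546 + (1/2 - 101/346**2)) - 130835 = (-59546 + (1/2 - 101*1/119716)) - 130835 = (-59546 + (1/2 - 101/119716)) - 130835 = (-59546 + 59757/119716) - 130835 = -7128549179/119716 - 130835 = -22791592039/119716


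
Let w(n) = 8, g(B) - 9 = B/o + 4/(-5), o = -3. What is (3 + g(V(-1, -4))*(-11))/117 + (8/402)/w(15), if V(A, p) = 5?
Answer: -137837/235170 ≈ -0.58612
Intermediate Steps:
g(B) = 41/5 - B/3 (g(B) = 9 + (B/(-3) + 4/(-5)) = 9 + (B*(-⅓) + 4*(-⅕)) = 9 + (-B/3 - ⅘) = 9 + (-⅘ - B/3) = 41/5 - B/3)
(3 + g(V(-1, -4))*(-11))/117 + (8/402)/w(15) = (3 + (41/5 - ⅓*5)*(-11))/117 + (8/402)/8 = (3 + (41/5 - 5/3)*(-11))*(1/117) + (8*(1/402))*(⅛) = (3 + (98/15)*(-11))*(1/117) + (4/201)*(⅛) = (3 - 1078/15)*(1/117) + 1/402 = -1033/15*1/117 + 1/402 = -1033/1755 + 1/402 = -137837/235170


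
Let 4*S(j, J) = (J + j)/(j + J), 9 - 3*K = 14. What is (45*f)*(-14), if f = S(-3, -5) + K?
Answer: 1785/2 ≈ 892.50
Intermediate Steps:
K = -5/3 (K = 3 - 1/3*14 = 3 - 14/3 = -5/3 ≈ -1.6667)
S(j, J) = 1/4 (S(j, J) = ((J + j)/(j + J))/4 = ((J + j)/(J + j))/4 = (1/4)*1 = 1/4)
f = -17/12 (f = 1/4 - 5/3 = -17/12 ≈ -1.4167)
(45*f)*(-14) = (45*(-17/12))*(-14) = -255/4*(-14) = 1785/2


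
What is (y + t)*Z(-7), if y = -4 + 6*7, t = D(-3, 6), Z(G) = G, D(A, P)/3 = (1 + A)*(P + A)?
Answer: -140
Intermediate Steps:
D(A, P) = 3*(1 + A)*(A + P) (D(A, P) = 3*((1 + A)*(P + A)) = 3*((1 + A)*(A + P)) = 3*(1 + A)*(A + P))
t = -18 (t = 3*(-3) + 3*6 + 3*(-3)**2 + 3*(-3)*6 = -9 + 18 + 3*9 - 54 = -9 + 18 + 27 - 54 = -18)
y = 38 (y = -4 + 42 = 38)
(y + t)*Z(-7) = (38 - 18)*(-7) = 20*(-7) = -140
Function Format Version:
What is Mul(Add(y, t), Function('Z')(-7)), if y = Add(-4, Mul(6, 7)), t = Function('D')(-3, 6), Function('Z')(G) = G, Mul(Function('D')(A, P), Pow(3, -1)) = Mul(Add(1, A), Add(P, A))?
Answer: -140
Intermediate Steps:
Function('D')(A, P) = Mul(3, Add(1, A), Add(A, P)) (Function('D')(A, P) = Mul(3, Mul(Add(1, A), Add(P, A))) = Mul(3, Mul(Add(1, A), Add(A, P))) = Mul(3, Add(1, A), Add(A, P)))
t = -18 (t = Add(Mul(3, -3), Mul(3, 6), Mul(3, Pow(-3, 2)), Mul(3, -3, 6)) = Add(-9, 18, Mul(3, 9), -54) = Add(-9, 18, 27, -54) = -18)
y = 38 (y = Add(-4, 42) = 38)
Mul(Add(y, t), Function('Z')(-7)) = Mul(Add(38, -18), -7) = Mul(20, -7) = -140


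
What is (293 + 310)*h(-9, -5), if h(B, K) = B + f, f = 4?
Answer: -3015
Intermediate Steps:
h(B, K) = 4 + B (h(B, K) = B + 4 = 4 + B)
(293 + 310)*h(-9, -5) = (293 + 310)*(4 - 9) = 603*(-5) = -3015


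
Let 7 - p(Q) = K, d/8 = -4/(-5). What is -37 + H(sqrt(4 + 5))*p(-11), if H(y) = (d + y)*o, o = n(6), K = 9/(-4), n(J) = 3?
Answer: 4477/20 ≈ 223.85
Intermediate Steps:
d = 32/5 (d = 8*(-4/(-5)) = 8*(-4*(-1/5)) = 8*(4/5) = 32/5 ≈ 6.4000)
K = -9/4 (K = 9*(-1/4) = -9/4 ≈ -2.2500)
o = 3
H(y) = 96/5 + 3*y (H(y) = (32/5 + y)*3 = 96/5 + 3*y)
p(Q) = 37/4 (p(Q) = 7 - 1*(-9/4) = 7 + 9/4 = 37/4)
-37 + H(sqrt(4 + 5))*p(-11) = -37 + (96/5 + 3*sqrt(4 + 5))*(37/4) = -37 + (96/5 + 3*sqrt(9))*(37/4) = -37 + (96/5 + 3*3)*(37/4) = -37 + (96/5 + 9)*(37/4) = -37 + (141/5)*(37/4) = -37 + 5217/20 = 4477/20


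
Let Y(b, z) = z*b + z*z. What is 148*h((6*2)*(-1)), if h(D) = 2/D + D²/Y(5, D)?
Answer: 4810/21 ≈ 229.05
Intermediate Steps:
Y(b, z) = z² + b*z (Y(b, z) = b*z + z² = z² + b*z)
h(D) = 2/D + D/(5 + D) (h(D) = 2/D + D²/((D*(5 + D))) = 2/D + D²*(1/(D*(5 + D))) = 2/D + D/(5 + D))
148*h((6*2)*(-1)) = 148*((10 + ((6*2)*(-1))² + 2*((6*2)*(-1)))/((((6*2)*(-1)))*(5 + (6*2)*(-1)))) = 148*((10 + (12*(-1))² + 2*(12*(-1)))/(((12*(-1)))*(5 + 12*(-1)))) = 148*((10 + (-12)² + 2*(-12))/((-12)*(5 - 12))) = 148*(-1/12*(10 + 144 - 24)/(-7)) = 148*(-1/12*(-⅐)*130) = 148*(65/42) = 4810/21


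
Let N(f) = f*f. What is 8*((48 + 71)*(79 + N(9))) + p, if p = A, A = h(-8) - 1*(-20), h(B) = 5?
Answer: 152345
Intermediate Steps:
N(f) = f²
A = 25 (A = 5 - 1*(-20) = 5 + 20 = 25)
p = 25
8*((48 + 71)*(79 + N(9))) + p = 8*((48 + 71)*(79 + 9²)) + 25 = 8*(119*(79 + 81)) + 25 = 8*(119*160) + 25 = 8*19040 + 25 = 152320 + 25 = 152345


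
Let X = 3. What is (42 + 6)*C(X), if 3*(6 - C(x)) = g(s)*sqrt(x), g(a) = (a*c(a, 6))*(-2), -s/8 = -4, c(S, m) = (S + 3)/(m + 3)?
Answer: 288 + 35840*sqrt(3)/9 ≈ 7185.4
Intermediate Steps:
c(S, m) = (3 + S)/(3 + m)
s = 32 (s = -8*(-4) = 32)
g(a) = -2*a*(1/3 + a/9) (g(a) = (a*((3 + a)/(3 + 6)))*(-2) = (a*((3 + a)/9))*(-2) = (a*(1/3 + a/9))*(-2) = -2*a*(1/3 + a/9))
C(x) = 6 + 2240*sqrt(x)/27 (C(x) = 6 - (-2/9*32*(3 + 32))*sqrt(x)/3 = 6 - (-2/9*32*35)*sqrt(x)/3 = 6 - (-2240)*sqrt(x)/27 = 6 + 2240*sqrt(x)/27)
(42 + 6)*C(X) = (42 + 6)*(6 + 2240*sqrt(3)/27) = 48*(6 + 2240*sqrt(3)/27) = 288 + 35840*sqrt(3)/9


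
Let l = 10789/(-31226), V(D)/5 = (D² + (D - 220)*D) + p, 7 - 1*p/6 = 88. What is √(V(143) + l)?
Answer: √43643486384446/31226 ≈ 211.56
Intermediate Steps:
p = -486 (p = 42 - 6*88 = 42 - 528 = -486)
V(D) = -2430 + 5*D² + 5*D*(-220 + D) (V(D) = 5*((D² + (D - 220)*D) - 486) = 5*((D² + (-220 + D)*D) - 486) = 5*((D² + D*(-220 + D)) - 486) = 5*(-486 + D² + D*(-220 + D)) = -2430 + 5*D² + 5*D*(-220 + D))
l = -10789/31226 (l = 10789*(-1/31226) = -10789/31226 ≈ -0.34551)
√(V(143) + l) = √((-2430 - 1100*143 + 10*143²) - 10789/31226) = √((-2430 - 157300 + 10*20449) - 10789/31226) = √((-2430 - 157300 + 204490) - 10789/31226) = √(44760 - 10789/31226) = √(1397664971/31226) = √43643486384446/31226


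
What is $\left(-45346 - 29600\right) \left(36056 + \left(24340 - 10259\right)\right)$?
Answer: $-3757567602$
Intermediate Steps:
$\left(-45346 - 29600\right) \left(36056 + \left(24340 - 10259\right)\right) = - 74946 \left(36056 + \left(24340 - 10259\right)\right) = - 74946 \left(36056 + 14081\right) = \left(-74946\right) 50137 = -3757567602$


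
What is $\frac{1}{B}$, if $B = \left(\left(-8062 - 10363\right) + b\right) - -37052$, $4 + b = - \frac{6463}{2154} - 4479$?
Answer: $\frac{2154}{30459713} \approx 7.0716 \cdot 10^{-5}$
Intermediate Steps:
$b = - \frac{9662845}{2154}$ ($b = -4 - \left(4479 + \frac{6463}{2154}\right) = -4 - \frac{9654229}{2154} = - \frac{9662845}{2154} \approx -4486.0$)
$B = \frac{30459713}{2154}$ ($B = \left(\left(-8062 - 10363\right) - \frac{9662845}{2154}\right) - -37052 = \left(-18425 - \frac{9662845}{2154}\right) + 37052 = - \frac{49350295}{2154} + 37052 = \frac{30459713}{2154} \approx 14141.0$)
$\frac{1}{B} = \frac{1}{\frac{30459713}{2154}} = \frac{2154}{30459713}$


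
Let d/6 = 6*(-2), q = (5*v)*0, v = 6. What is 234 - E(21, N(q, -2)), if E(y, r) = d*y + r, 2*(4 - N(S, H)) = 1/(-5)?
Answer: 17419/10 ≈ 1741.9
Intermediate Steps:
q = 0 (q = (5*6)*0 = 30*0 = 0)
d = -72 (d = 6*(6*(-2)) = 6*(-12) = -72)
N(S, H) = 41/10 (N(S, H) = 4 - ½/(-5) = 4 - ½*(-⅕) = 4 + ⅒ = 41/10)
E(y, r) = r - 72*y (E(y, r) = -72*y + r = r - 72*y)
234 - E(21, N(q, -2)) = 234 - (41/10 - 72*21) = 234 - (41/10 - 1512) = 234 - 1*(-15079/10) = 234 + 15079/10 = 17419/10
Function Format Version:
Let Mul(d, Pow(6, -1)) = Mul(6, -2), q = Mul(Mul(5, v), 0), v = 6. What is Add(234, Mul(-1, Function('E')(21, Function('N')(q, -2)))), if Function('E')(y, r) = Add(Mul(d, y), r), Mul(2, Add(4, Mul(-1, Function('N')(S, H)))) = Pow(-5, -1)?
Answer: Rational(17419, 10) ≈ 1741.9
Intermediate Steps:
q = 0 (q = Mul(Mul(5, 6), 0) = Mul(30, 0) = 0)
d = -72 (d = Mul(6, Mul(6, -2)) = Mul(6, -12) = -72)
Function('N')(S, H) = Rational(41, 10) (Function('N')(S, H) = Add(4, Mul(Rational(-1, 2), Pow(-5, -1))) = Add(4, Mul(Rational(-1, 2), Rational(-1, 5))) = Add(4, Rational(1, 10)) = Rational(41, 10))
Function('E')(y, r) = Add(r, Mul(-72, y)) (Function('E')(y, r) = Add(Mul(-72, y), r) = Add(r, Mul(-72, y)))
Add(234, Mul(-1, Function('E')(21, Function('N')(q, -2)))) = Add(234, Mul(-1, Add(Rational(41, 10), Mul(-72, 21)))) = Add(234, Mul(-1, Add(Rational(41, 10), -1512))) = Add(234, Mul(-1, Rational(-15079, 10))) = Add(234, Rational(15079, 10)) = Rational(17419, 10)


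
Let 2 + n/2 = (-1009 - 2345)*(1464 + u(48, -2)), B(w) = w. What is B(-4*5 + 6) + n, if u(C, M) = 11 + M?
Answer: -9880902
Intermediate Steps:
n = -9880888 (n = -4 + 2*((-1009 - 2345)*(1464 + (11 - 2))) = -4 + 2*(-3354*(1464 + 9)) = -4 + 2*(-3354*1473) = -4 + 2*(-4940442) = -4 - 9880884 = -9880888)
B(-4*5 + 6) + n = (-4*5 + 6) - 9880888 = (-20 + 6) - 9880888 = -14 - 9880888 = -9880902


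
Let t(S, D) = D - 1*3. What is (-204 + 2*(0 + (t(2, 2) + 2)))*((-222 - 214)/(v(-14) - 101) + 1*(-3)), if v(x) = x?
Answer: -18382/115 ≈ -159.84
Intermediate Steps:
t(S, D) = -3 + D (t(S, D) = D - 3 = -3 + D)
(-204 + 2*(0 + (t(2, 2) + 2)))*((-222 - 214)/(v(-14) - 101) + 1*(-3)) = (-204 + 2*(0 + ((-3 + 2) + 2)))*((-222 - 214)/(-14 - 101) + 1*(-3)) = (-204 + 2*(0 + (-1 + 2)))*(-436/(-115) - 3) = (-204 + 2*(0 + 1))*(-436*(-1/115) - 3) = (-204 + 2*1)*(436/115 - 3) = (-204 + 2)*(91/115) = -202*91/115 = -18382/115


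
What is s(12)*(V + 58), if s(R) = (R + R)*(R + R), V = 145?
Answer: 116928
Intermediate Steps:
s(R) = 4*R² (s(R) = (2*R)*(2*R) = 4*R²)
s(12)*(V + 58) = (4*12²)*(145 + 58) = (4*144)*203 = 576*203 = 116928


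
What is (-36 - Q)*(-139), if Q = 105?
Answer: 19599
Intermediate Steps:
(-36 - Q)*(-139) = (-36 - 1*105)*(-139) = (-36 - 105)*(-139) = -141*(-139) = 19599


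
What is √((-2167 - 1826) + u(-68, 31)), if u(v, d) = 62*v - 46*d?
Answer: I*√9635 ≈ 98.158*I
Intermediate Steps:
u(v, d) = -46*d + 62*v
√((-2167 - 1826) + u(-68, 31)) = √((-2167 - 1826) + (-46*31 + 62*(-68))) = √(-3993 + (-1426 - 4216)) = √(-3993 - 5642) = √(-9635) = I*√9635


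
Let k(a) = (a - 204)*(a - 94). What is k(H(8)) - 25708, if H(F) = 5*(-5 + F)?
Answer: -10777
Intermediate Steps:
H(F) = -25 + 5*F
k(a) = (-204 + a)*(-94 + a)
k(H(8)) - 25708 = (19176 + (-25 + 5*8)**2 - 298*(-25 + 5*8)) - 25708 = (19176 + (-25 + 40)**2 - 298*(-25 + 40)) - 25708 = (19176 + 15**2 - 298*15) - 25708 = (19176 + 225 - 4470) - 25708 = 14931 - 25708 = -10777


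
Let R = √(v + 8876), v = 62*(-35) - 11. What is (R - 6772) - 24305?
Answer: -31077 + √6695 ≈ -30995.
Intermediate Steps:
v = -2181 (v = -2170 - 11 = -2181)
R = √6695 (R = √(-2181 + 8876) = √6695 ≈ 81.823)
(R - 6772) - 24305 = (√6695 - 6772) - 24305 = (-6772 + √6695) - 24305 = -31077 + √6695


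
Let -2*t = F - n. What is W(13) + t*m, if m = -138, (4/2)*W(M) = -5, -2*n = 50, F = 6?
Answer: 4273/2 ≈ 2136.5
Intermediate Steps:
n = -25 (n = -½*50 = -25)
W(M) = -5/2 (W(M) = (½)*(-5) = -5/2)
t = -31/2 (t = -(6 - 1*(-25))/2 = -(6 + 25)/2 = -½*31 = -31/2 ≈ -15.500)
W(13) + t*m = -5/2 - 31/2*(-138) = -5/2 + 2139 = 4273/2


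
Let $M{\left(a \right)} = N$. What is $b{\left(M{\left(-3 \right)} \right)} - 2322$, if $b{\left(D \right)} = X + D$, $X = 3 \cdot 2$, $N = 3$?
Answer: $-2313$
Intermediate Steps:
$M{\left(a \right)} = 3$
$X = 6$
$b{\left(D \right)} = 6 + D$
$b{\left(M{\left(-3 \right)} \right)} - 2322 = \left(6 + 3\right) - 2322 = 9 - 2322 = -2313$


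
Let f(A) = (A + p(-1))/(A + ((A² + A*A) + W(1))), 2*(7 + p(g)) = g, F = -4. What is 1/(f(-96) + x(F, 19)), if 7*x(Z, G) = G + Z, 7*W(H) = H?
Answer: 1796942/3840447 ≈ 0.46790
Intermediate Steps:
W(H) = H/7
p(g) = -7 + g/2
f(A) = (-15/2 + A)/(⅐ + A + 2*A²) (f(A) = (A + (-7 + (½)*(-1)))/(A + ((A² + A*A) + (⅐)*1)) = (A + (-7 - ½))/(A + ((A² + A²) + ⅐)) = (A - 15/2)/(A + (2*A² + ⅐)) = (-15/2 + A)/(A + (⅐ + 2*A²)) = (-15/2 + A)/(⅐ + A + 2*A²))
x(Z, G) = G/7 + Z/7 (x(Z, G) = (G + Z)/7 = G/7 + Z/7)
1/(f(-96) + x(F, 19)) = 1/(7*(-15 + 2*(-96))/(2*(1 + 7*(-96) + 14*(-96)²)) + ((⅐)*19 + (⅐)*(-4))) = 1/(7*(-15 - 192)/(2*(1 - 672 + 14*9216)) + (19/7 - 4/7)) = 1/((7/2)*(-207)/(1 - 672 + 129024) + 15/7) = 1/((7/2)*(-207)/128353 + 15/7) = 1/((7/2)*(1/128353)*(-207) + 15/7) = 1/(-1449/256706 + 15/7) = 1/(3840447/1796942) = 1796942/3840447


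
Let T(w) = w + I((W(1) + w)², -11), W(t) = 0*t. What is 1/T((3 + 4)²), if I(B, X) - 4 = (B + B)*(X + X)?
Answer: -1/105591 ≈ -9.4705e-6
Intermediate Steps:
W(t) = 0
I(B, X) = 4 + 4*B*X (I(B, X) = 4 + (B + B)*(X + X) = 4 + (2*B)*(2*X) = 4 + 4*B*X)
T(w) = 4 + w - 44*w² (T(w) = w + (4 + 4*(0 + w)²*(-11)) = w + (4 + 4*w²*(-11)) = w + (4 - 44*w²) = 4 + w - 44*w²)
1/T((3 + 4)²) = 1/(4 + (3 + 4)² - 44*(3 + 4)⁴) = 1/(4 + 7² - 44*(7²)²) = 1/(4 + 49 - 44*49²) = 1/(4 + 49 - 44*2401) = 1/(4 + 49 - 105644) = 1/(-105591) = -1/105591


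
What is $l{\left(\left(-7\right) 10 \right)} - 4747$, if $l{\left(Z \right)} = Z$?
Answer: $-4817$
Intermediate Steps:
$l{\left(\left(-7\right) 10 \right)} - 4747 = \left(-7\right) 10 - 4747 = -70 - 4747 = -4817$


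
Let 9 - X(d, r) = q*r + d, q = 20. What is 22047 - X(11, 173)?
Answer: 25509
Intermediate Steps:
X(d, r) = 9 - d - 20*r (X(d, r) = 9 - (20*r + d) = 9 - (d + 20*r) = 9 + (-d - 20*r) = 9 - d - 20*r)
22047 - X(11, 173) = 22047 - (9 - 1*11 - 20*173) = 22047 - (9 - 11 - 3460) = 22047 - 1*(-3462) = 22047 + 3462 = 25509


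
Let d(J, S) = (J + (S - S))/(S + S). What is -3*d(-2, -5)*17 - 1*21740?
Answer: -108751/5 ≈ -21750.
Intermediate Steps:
d(J, S) = J/(2*S) (d(J, S) = (J + 0)/((2*S)) = J*(1/(2*S)) = J/(2*S))
-3*d(-2, -5)*17 - 1*21740 = -3*(-2)/(2*(-5))*17 - 1*21740 = -3*(-2)*(-1)/(2*5)*17 - 21740 = -3*⅕*17 - 21740 = -⅗*17 - 21740 = -51/5 - 21740 = -108751/5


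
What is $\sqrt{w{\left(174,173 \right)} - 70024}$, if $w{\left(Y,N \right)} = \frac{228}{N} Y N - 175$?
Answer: $7 i \sqrt{623} \approx 174.72 i$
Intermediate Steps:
$w{\left(Y,N \right)} = -175 + 228 Y$ ($w{\left(Y,N \right)} = \frac{228 Y}{N} N - 175 = 228 Y - 175 = -175 + 228 Y$)
$\sqrt{w{\left(174,173 \right)} - 70024} = \sqrt{\left(-175 + 228 \cdot 174\right) - 70024} = \sqrt{\left(-175 + 39672\right) - 70024} = \sqrt{39497 - 70024} = \sqrt{-30527} = 7 i \sqrt{623}$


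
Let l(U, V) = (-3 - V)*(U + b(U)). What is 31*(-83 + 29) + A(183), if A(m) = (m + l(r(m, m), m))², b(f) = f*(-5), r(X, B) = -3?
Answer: 4196727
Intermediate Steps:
b(f) = -5*f
l(U, V) = -4*U*(-3 - V) (l(U, V) = (-3 - V)*(U - 5*U) = (-3 - V)*(-4*U) = -4*U*(-3 - V))
A(m) = (-36 - 11*m)² (A(m) = (m + 4*(-3)*(3 + m))² = (m + (-36 - 12*m))² = (-36 - 11*m)²)
31*(-83 + 29) + A(183) = 31*(-83 + 29) + (36 + 11*183)² = 31*(-54) + (36 + 2013)² = -1674 + 2049² = -1674 + 4198401 = 4196727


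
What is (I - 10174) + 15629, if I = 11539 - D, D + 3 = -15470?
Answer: 32467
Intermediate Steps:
D = -15473 (D = -3 - 15470 = -15473)
I = 27012 (I = 11539 - 1*(-15473) = 11539 + 15473 = 27012)
(I - 10174) + 15629 = (27012 - 10174) + 15629 = 16838 + 15629 = 32467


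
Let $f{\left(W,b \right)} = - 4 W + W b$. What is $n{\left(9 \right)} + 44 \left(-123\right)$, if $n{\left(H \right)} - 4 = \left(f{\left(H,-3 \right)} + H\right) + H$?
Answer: $-5453$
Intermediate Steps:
$n{\left(H \right)} = 4 - 5 H$ ($n{\left(H \right)} = 4 + \left(\left(H \left(-4 - 3\right) + H\right) + H\right) = 4 + \left(\left(H \left(-7\right) + H\right) + H\right) = 4 + \left(\left(- 7 H + H\right) + H\right) = 4 + \left(- 6 H + H\right) = 4 - 5 H$)
$n{\left(9 \right)} + 44 \left(-123\right) = \left(4 - 45\right) + 44 \left(-123\right) = \left(4 - 45\right) - 5412 = -41 - 5412 = -5453$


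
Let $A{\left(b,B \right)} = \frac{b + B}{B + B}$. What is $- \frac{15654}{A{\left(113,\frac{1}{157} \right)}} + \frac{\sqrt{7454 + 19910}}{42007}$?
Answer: $- \frac{5218}{2957} + \frac{2 \sqrt{6841}}{42007} \approx -1.7607$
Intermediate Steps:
$A{\left(b,B \right)} = \frac{B + b}{2 B}$
$- \frac{15654}{A{\left(113,\frac{1}{157} \right)}} + \frac{\sqrt{7454 + 19910}}{42007} = - \frac{15654}{\frac{1}{2} \frac{1}{\frac{1}{157}} \left(\frac{1}{157} + 113\right)} + \frac{\sqrt{7454 + 19910}}{42007} = - \frac{15654}{\frac{1}{2} \frac{1}{\frac{1}{157}} \left(\frac{1}{157} + 113\right)} + \sqrt{27364} \cdot \frac{1}{42007} = - \frac{15654}{\frac{1}{2} \cdot 157 \cdot \frac{17742}{157}} + 2 \sqrt{6841} \cdot \frac{1}{42007} = - \frac{15654}{8871} + \frac{2 \sqrt{6841}}{42007} = \left(-15654\right) \frac{1}{8871} + \frac{2 \sqrt{6841}}{42007} = - \frac{5218}{2957} + \frac{2 \sqrt{6841}}{42007}$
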